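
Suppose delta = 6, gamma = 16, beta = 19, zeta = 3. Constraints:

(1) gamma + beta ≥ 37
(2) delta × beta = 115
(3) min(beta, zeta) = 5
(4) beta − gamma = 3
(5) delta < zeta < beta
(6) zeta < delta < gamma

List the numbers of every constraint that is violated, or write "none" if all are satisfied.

(1) gamma + beta = 16 + 19 = 35; 35 < 37, bound 37 not met  no
(2) delta × beta = 6 × 19 = 114, not 115  no
(3) min(19, 3) = 3, not 5  no
(4) beta − gamma = 19 − 16 = 3  yes
(5) values 6, 3, 19; delta = 6 is not < zeta = 3  no
(6) values 3 < 6 < 16  yes

The assignment fails constraints 1, 2, 3, and 5.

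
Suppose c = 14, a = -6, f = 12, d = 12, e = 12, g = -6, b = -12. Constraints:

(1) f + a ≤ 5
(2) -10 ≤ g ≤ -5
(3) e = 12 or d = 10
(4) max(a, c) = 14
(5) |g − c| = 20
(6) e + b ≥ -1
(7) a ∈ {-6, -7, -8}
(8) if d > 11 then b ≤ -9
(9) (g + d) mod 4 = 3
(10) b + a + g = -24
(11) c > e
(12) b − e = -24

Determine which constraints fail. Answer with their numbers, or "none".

The assignment fails constraints 1, 9.

(1) f + a = 12 + (-6) = 6; 6 > 5, bound 5 not met — does not hold.
(2) g = -6 lies in [-10, -5] — holds.
(3) e = 12 = 12 (first disjunct) — holds.
(4) max(-6, 14) = 14 — holds.
(5) |-6 − 14| = 20 — holds.
(6) e + b = 12 + (-12) = 0; 0 ≥ -1 — holds.
(7) a = -6 is in {-6, -7, -8} — holds.
(8) d = 12 > 11, so we need b ≤ -9; b = -12 ≤ -9 — holds.
(9) g + d = 6; 6 mod 4 = 2, not 3 — does not hold.
(10) b + a + g = -12 + (-6) + (-6) = -24 — holds.
(11) c = 14, e = 12; 14 > 12 — holds.
(12) b − e = -12 − 12 = -24 — holds.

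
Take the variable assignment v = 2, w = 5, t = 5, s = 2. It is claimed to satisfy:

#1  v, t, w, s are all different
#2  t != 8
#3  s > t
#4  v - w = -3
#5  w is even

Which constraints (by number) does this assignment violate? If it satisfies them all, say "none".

Violated: 1, 3, and 5.

#1 t = w = 5, not all different  ✗
#2 t = 5, and 5 ≠ 8  ✓
#3 s = 2, t = 5; 2 ≤ 5 (want >)  ✗
#4 v - w = 2 - 5 = -3  ✓
#5 w = 5 is odd  ✗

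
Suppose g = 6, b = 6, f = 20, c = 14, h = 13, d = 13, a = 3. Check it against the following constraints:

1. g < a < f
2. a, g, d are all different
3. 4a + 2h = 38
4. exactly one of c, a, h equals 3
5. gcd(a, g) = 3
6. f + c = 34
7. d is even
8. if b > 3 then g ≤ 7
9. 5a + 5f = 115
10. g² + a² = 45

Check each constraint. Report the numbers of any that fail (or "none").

1. values 6, 3, 20; g = 6 is not < a = 3 — violated.
2. values 3, 6, 13 are pairwise distinct — OK.
3. 4a + 2h = 4(3) + 2(13) = 38 — OK.
4. c=14, a=3, h=13; 1 of them equals 3 — OK.
5. gcd(3, 6) = 3 — OK.
6. f + c = 20 + 14 = 34 — OK.
7. d = 13 is odd — violated.
8. b = 6 > 3, so we need g ≤ 7; g = 6 ≤ 7 — OK.
9. 5a + 5f = 5(3) + 5(20) = 115 — OK.
10. g² + a² = 6² + 3² = 36 + 9 = 45 — OK.

Constraints 1 and 7 do not hold.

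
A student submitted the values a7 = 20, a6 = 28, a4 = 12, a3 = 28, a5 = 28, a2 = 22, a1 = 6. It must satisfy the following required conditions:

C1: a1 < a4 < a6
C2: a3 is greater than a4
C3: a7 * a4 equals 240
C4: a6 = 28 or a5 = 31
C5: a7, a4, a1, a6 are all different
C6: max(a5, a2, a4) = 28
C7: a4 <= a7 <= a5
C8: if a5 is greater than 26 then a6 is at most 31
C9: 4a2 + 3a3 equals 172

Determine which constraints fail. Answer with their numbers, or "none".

C1: values 6 < 12 < 28  ✓
C2: a3 = 28, a4 = 12; 28 > 12  ✓
C3: a7 * a4 = 20 * 12 = 240  ✓
C4: a6 = 28 = 28 (first disjunct)  ✓
C5: values 20, 12, 6, 28 are pairwise distinct  ✓
C6: max(28, 22, 12) = 28  ✓
C7: values 12 <= 20 <= 28  ✓
C8: a5 = 28 > 26, so we need a6 ≤ 31; a6 = 28 ≤ 31  ✓
C9: 4a2 + 3a3 = 4(22) + 3(28) = 172  ✓

The assignment satisfies every constraint.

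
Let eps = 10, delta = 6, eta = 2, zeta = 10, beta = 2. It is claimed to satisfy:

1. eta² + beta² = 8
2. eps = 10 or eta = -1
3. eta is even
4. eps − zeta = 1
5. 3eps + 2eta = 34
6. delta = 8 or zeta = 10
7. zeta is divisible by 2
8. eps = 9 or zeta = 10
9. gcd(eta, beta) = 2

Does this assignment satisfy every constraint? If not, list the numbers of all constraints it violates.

Constraint 4 is violated.

1. eta² + beta² = 2² + 2² = 4 + 4 = 8  OK
2. eps = 10 = 10 (first disjunct)  OK
3. eta = 2 is even  OK
4. eps − zeta = 10 − 10 = 0, not 1  FAIL
5. 3eps + 2eta = 3(10) + 2(2) = 34  OK
6. delta = 6 ≠ 8, but zeta = 10 = 10 (second disjunct)  OK
7. 10 / 2 = 5, so 2 divides 10  OK
8. eps = 10 ≠ 9, but zeta = 10 = 10 (second disjunct)  OK
9. gcd(2, 2) = 2  OK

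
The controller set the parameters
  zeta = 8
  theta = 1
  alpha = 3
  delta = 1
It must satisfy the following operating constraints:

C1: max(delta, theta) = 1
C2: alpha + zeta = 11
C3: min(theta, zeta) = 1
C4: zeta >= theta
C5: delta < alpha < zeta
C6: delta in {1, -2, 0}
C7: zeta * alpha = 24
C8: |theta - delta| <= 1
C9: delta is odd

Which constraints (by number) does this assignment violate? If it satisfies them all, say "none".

C1: max(1, 1) = 1  yes
C2: alpha + zeta = 3 + 8 = 11  yes
C3: min(1, 8) = 1  yes
C4: zeta = 8, theta = 1; 8 ≥ 1  yes
C5: values 1 < 3 < 8  yes
C6: delta = 1 is in {1, -2, 0}  yes
C7: zeta * alpha = 8 * 3 = 24  yes
C8: |1 - 1| = 0; 0 ≤ 1  yes
C9: delta = 1 is odd  yes

None — every constraint holds.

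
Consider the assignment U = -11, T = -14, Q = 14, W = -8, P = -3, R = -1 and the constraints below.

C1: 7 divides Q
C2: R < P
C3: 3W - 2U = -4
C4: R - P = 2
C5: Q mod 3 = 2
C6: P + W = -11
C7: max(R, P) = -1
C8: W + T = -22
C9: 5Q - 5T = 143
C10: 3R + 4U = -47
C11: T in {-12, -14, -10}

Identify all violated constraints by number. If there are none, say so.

C1: 14 / 7 = 2, so 7 divides 14 — holds.
C2: R = -1, P = -3; -1 ≥ -3 (want <) — fails.
C3: 3W - 2U = 3(-8) - 2(-11) = -2, not -4 — fails.
C4: R - P = -1 - (-3) = 2 — holds.
C5: 14 mod 3 = 2 — holds.
C6: P + W = -3 + (-8) = -11 — holds.
C7: max(-1, -3) = -1 — holds.
C8: W + T = -8 + (-14) = -22 — holds.
C9: 5Q - 5T = 5(14) - 5(-14) = 140, not 143 — fails.
C10: 3R + 4U = 3(-1) + 4(-11) = -47 — holds.
C11: T = -14 is in {-12, -14, -10} — holds.

Violated: 2, 3, and 9.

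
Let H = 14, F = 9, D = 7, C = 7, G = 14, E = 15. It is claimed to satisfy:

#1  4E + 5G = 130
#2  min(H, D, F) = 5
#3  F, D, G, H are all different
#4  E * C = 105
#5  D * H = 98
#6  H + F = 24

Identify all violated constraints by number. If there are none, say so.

#1 4E + 5G = 4(15) + 5(14) = 130 — holds.
#2 min(14, 7, 9) = 7, not 5 — does not hold.
#3 G = H = 14, not all different — does not hold.
#4 E * C = 15 * 7 = 105 — holds.
#5 D * H = 7 * 14 = 98 — holds.
#6 H + F = 14 + 9 = 23, not 24 — does not hold.

The assignment fails constraints 2, 3, and 6.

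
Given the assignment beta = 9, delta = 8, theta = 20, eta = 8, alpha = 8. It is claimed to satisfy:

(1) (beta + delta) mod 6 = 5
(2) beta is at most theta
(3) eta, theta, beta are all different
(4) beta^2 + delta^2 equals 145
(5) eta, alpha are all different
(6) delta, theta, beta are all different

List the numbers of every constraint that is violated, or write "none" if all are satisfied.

Constraint 5 is violated.

(1) beta + delta = 17; 17 mod 6 = 5  ✓
(2) beta = 9, theta = 20; 9 ≤ 20  ✓
(3) values 8, 20, 9 are pairwise distinct  ✓
(4) beta^2 + delta^2 = 9^2 + 8^2 = 81 + 64 = 145  ✓
(5) eta = alpha = 8, not all different  ✗
(6) values 8, 20, 9 are pairwise distinct  ✓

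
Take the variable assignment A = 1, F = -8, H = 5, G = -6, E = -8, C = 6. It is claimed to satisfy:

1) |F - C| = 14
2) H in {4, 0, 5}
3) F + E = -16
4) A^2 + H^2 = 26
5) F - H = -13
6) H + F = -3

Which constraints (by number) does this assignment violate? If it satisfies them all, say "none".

1) |-8 - 6| = 14 — satisfied.
2) H = 5 is in {4, 0, 5} — satisfied.
3) F + E = -8 + (-8) = -16 — satisfied.
4) A^2 + H^2 = 1^2 + 5^2 = 1 + 25 = 26 — satisfied.
5) F - H = -8 - 5 = -13 — satisfied.
6) H + F = 5 + (-8) = -3 — satisfied.

None — every constraint holds.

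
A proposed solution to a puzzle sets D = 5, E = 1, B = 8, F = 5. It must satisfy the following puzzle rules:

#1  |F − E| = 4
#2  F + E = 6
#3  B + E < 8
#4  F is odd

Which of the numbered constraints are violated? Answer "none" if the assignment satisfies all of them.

#1 |5 − 1| = 4  ✔
#2 F + E = 5 + 1 = 6  ✔
#3 B + E = 8 + 1 = 9; 9 ≥ 8, bound 8 not met  ✘
#4 F = 5 is odd  ✔

Constraint 3 does not hold.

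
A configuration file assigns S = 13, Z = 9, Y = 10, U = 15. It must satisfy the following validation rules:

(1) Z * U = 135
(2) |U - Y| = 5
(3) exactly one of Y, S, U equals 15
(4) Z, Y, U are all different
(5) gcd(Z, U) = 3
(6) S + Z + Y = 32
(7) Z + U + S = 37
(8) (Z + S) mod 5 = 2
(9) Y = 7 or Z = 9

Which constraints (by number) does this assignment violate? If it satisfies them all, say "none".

(1) Z * U = 9 * 15 = 135 — holds.
(2) |15 - 10| = 5 — holds.
(3) Y=10, S=13, U=15; 1 of them equals 15 — holds.
(4) values 9, 10, 15 are pairwise distinct — holds.
(5) gcd(9, 15) = 3 — holds.
(6) S + Z + Y = 13 + 9 + 10 = 32 — holds.
(7) Z + U + S = 9 + 15 + 13 = 37 — holds.
(8) Z + S = 22; 22 mod 5 = 2 — holds.
(9) Y = 10 ≠ 7, but Z = 9 = 9 (second disjunct) — holds.

All constraints are satisfied.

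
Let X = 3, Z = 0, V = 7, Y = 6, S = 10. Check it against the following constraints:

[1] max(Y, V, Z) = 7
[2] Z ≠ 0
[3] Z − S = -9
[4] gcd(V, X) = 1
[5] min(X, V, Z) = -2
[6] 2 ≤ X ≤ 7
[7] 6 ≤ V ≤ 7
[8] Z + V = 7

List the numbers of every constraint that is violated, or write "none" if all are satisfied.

Violated: 2, 3, and 5.

[1] max(6, 7, 0) = 7  OK
[2] Z = 0, but 0 is required to differ  FAIL
[3] Z − S = 0 − 10 = -10, not -9  FAIL
[4] gcd(7, 3) = 1  OK
[5] min(3, 7, 0) = 0, not -2  FAIL
[6] X = 3 lies in [2, 7]  OK
[7] V = 7 lies in [6, 7]  OK
[8] Z + V = 0 + 7 = 7  OK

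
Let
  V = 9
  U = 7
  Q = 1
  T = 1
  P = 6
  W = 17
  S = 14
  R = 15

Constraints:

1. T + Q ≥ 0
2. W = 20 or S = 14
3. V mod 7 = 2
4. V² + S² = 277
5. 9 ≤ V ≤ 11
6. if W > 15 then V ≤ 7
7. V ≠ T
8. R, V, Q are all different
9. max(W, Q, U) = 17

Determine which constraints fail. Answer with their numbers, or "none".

Constraint 6 does not hold.

1. T + Q = 1 + 1 = 2; 2 ≥ 0  holds
2. W = 17 ≠ 20, but S = 14 = 14 (second disjunct)  holds
3. 9 mod 7 = 2  holds
4. V² + S² = 9² + 14² = 81 + 196 = 277  holds
5. V = 9 lies in [9, 11]  holds
6. W = 17 > 15, so we need V ≤ 7; but V = 9 > 7  fails
7. V = 9, T = 1; distinct  holds
8. values 15, 9, 1 are pairwise distinct  holds
9. max(17, 1, 7) = 17  holds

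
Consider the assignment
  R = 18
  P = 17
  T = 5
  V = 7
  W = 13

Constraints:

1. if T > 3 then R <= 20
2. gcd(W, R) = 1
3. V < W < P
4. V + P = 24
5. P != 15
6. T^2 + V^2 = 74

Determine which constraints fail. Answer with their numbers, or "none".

1. T = 5 > 3, so we need R ≤ 20; R = 18 ≤ 20 — holds.
2. gcd(13, 18) = 1 — holds.
3. values 7 < 13 < 17 — holds.
4. V + P = 7 + 17 = 24 — holds.
5. P = 17, and 17 ≠ 15 — holds.
6. T^2 + V^2 = 5^2 + 7^2 = 25 + 49 = 74 — holds.

The assignment satisfies every constraint.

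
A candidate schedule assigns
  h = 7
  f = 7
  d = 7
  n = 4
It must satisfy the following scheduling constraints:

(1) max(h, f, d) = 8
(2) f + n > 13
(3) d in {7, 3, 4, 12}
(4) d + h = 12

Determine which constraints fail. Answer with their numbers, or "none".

(1) max(7, 7, 7) = 7, not 8  no
(2) f + n = 7 + 4 = 11; 11 ≤ 13, bound 13 not met  no
(3) d = 7 is in {7, 3, 4, 12}  yes
(4) d + h = 7 + 7 = 14, not 12  no

Constraints 1, 2, and 4 are violated.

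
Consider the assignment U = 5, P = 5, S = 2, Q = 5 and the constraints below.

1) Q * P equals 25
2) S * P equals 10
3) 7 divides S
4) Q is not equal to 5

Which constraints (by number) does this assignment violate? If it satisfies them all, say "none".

1) Q * P = 5 * 5 = 25  true
2) S * P = 2 * 5 = 10  true
3) 2 = 7*0 + 2, so 7 does not divide 2  false
4) Q = 5, but 5 is required to differ  false

Constraints 3, 4 are violated.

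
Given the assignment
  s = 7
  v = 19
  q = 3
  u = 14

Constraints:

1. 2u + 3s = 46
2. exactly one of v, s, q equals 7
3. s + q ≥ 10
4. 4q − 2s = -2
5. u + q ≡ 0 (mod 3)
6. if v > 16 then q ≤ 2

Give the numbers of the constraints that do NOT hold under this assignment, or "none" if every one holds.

1. 2u + 3s = 2(14) + 3(7) = 49, not 46  no
2. v=19, s=7, q=3; 1 of them equals 7  yes
3. s + q = 7 + 3 = 10; 10 ≥ 10  yes
4. 4q − 2s = 4(3) − 2(7) = -2  yes
5. u + q = 17; 17 mod 3 = 2, not 0  no
6. v = 19 > 16, so we need q ≤ 2; but q = 3 > 2  no

Violated: 1, 5, and 6.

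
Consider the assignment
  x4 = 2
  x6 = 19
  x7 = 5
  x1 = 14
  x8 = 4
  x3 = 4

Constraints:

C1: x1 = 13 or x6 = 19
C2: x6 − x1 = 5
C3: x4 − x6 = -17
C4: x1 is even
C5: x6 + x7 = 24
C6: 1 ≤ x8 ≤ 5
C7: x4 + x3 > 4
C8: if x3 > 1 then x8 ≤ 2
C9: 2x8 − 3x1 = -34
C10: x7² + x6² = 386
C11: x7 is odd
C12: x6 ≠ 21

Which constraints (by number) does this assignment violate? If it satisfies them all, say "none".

C1: x1 = 14 ≠ 13, but x6 = 19 = 19 (second disjunct) — holds.
C2: x6 − x1 = 19 − 14 = 5 — holds.
C3: x4 − x6 = 2 − 19 = -17 — holds.
C4: x1 = 14 is even — holds.
C5: x6 + x7 = 19 + 5 = 24 — holds.
C6: x8 = 4 lies in [1, 5] — holds.
C7: x4 + x3 = 2 + 4 = 6; 6 > 4 — holds.
C8: x3 = 4 > 1, so we need x8 ≤ 2; but x8 = 4 > 2 — does not hold.
C9: 2x8 − 3x1 = 2(4) − 3(14) = -34 — holds.
C10: x7² + x6² = 5² + 19² = 25 + 361 = 386 — holds.
C11: x7 = 5 is odd — holds.
C12: x6 = 19, and 19 ≠ 21 — holds.

The assignment fails constraint 8.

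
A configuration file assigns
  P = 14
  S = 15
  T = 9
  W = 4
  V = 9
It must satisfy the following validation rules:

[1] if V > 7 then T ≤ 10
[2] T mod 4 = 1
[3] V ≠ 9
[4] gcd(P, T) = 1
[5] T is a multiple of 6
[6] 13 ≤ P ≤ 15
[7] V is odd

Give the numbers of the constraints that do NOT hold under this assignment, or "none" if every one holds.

[1] V = 9 > 7, so we need T ≤ 10; T = 9 ≤ 10 — holds.
[2] 9 mod 4 = 1 — holds.
[3] V = 9, but 9 is required to differ — fails.
[4] gcd(14, 9) = 1 — holds.
[5] 9 = 6×1 + 3, so 6 does not divide 9 — fails.
[6] P = 14 lies in [13, 15] — holds.
[7] V = 9 is odd — holds.

No — constraints 3 and 5 are not satisfied.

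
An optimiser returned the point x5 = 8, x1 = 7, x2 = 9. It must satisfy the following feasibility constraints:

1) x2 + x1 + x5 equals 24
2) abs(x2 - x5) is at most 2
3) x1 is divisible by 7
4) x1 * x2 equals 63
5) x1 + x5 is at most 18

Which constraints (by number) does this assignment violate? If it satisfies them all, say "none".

1) x2 + x1 + x5 = 9 + 7 + 8 = 24  yes
2) abs(9 - 8) = 1; 1 ≤ 2  yes
3) 7 / 7 = 1, so 7 divides 7  yes
4) x1 * x2 = 7 * 9 = 63  yes
5) x1 + x5 = 7 + 8 = 15; 15 ≤ 18  yes

No violations.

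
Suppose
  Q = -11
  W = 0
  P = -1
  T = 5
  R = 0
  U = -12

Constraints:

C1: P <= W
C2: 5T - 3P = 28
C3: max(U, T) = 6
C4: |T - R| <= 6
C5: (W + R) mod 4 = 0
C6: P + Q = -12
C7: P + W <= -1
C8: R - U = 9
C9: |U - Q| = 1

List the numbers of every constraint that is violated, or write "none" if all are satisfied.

C1: P = -1, W = 0; -1 ≤ 0 — holds.
C2: 5T - 3P = 5(5) - 3(-1) = 28 — holds.
C3: max(-12, 5) = 5, not 6 — does not hold.
C4: |5 - 0| = 5; 5 ≤ 6 — holds.
C5: W + R = 0; 0 mod 4 = 0 — holds.
C6: P + Q = -1 + (-11) = -12 — holds.
C7: P + W = -1 + 0 = -1; -1 ≤ -1 — holds.
C8: R - U = 0 - (-12) = 12, not 9 — does not hold.
C9: |-12 - (-11)| = 1 — holds.

The assignment fails constraints 3, 8.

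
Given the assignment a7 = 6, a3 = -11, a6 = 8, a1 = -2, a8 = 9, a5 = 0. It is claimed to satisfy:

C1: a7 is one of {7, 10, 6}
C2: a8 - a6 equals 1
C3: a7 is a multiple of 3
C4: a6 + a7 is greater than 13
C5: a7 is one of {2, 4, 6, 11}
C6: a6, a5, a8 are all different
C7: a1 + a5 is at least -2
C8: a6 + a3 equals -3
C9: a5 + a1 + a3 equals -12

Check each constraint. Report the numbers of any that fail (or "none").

C1: a7 = 6 is in {7, 10, 6}  holds
C2: a8 - a6 = 9 - 8 = 1  holds
C3: 6 / 3 = 2, so 3 divides 6  holds
C4: a6 + a7 = 8 + 6 = 14; 14 > 13  holds
C5: a7 = 6 is in {2, 4, 6, 11}  holds
C6: values 8, 0, 9 are pairwise distinct  holds
C7: a1 + a5 = -2 + 0 = -2; -2 ≥ -2  holds
C8: a6 + a3 = 8 + (-11) = -3  holds
C9: a5 + a1 + a3 = 0 + (-2) + (-11) = -13, not -12  fails

Constraint 9 is violated.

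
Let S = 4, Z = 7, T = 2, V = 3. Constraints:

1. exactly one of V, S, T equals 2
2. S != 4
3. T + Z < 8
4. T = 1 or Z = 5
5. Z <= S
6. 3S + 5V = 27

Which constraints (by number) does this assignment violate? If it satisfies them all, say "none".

1. V=3, S=4, T=2; 1 of them equals 2  ✔
2. S = 4, but 4 is required to differ  ✘
3. T + Z = 2 + 7 = 9; 9 ≥ 8, bound 8 not met  ✘
4. T = 2 ≠ 1 and Z = 7 ≠ 5; both disjuncts false  ✘
5. Z = 7, S = 4; 7 > 4 (want ≤)  ✘
6. 3S + 5V = 3(4) + 5(3) = 27  ✔

Violated: 2, 3, 4, 5.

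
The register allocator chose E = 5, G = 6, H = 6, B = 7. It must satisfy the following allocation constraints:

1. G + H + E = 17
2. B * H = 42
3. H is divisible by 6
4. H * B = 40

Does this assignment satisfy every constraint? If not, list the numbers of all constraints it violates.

Constraint 4 does not hold.

1. G + H + E = 6 + 6 + 5 = 17 — holds.
2. B * H = 7 * 6 = 42 — holds.
3. 6 / 6 = 1, so 6 divides 6 — holds.
4. H * B = 6 * 7 = 42, not 40 — fails.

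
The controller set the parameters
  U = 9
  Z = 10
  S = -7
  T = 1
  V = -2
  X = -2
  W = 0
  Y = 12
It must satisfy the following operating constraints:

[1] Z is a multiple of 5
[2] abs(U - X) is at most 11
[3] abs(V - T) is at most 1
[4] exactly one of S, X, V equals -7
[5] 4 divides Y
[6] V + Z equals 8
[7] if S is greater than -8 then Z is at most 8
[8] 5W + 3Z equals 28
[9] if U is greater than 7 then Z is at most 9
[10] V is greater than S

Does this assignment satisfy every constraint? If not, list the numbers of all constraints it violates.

[1] 10 / 5 = 2, so 5 divides 10 — holds.
[2] abs(9 - (-2)) = 11; 11 ≤ 11 — holds.
[3] abs(-2 - 1) = 3; 3 > 1, exceeds bound 1 — does not hold.
[4] S=-7, X=-2, V=-2; 1 of them equals -7 — holds.
[5] 12 / 4 = 3, so 4 divides 12 — holds.
[6] V + Z = -2 + 10 = 8 — holds.
[7] S = -7 > -8, so we need Z ≤ 8; but Z = 10 > 8 — does not hold.
[8] 5W + 3Z = 5(0) + 3(10) = 30, not 28 — does not hold.
[9] U = 9 > 7, so we need Z ≤ 9; but Z = 10 > 9 — does not hold.
[10] V = -2, S = -7; -2 > -7 — holds.

No — constraints 3, 7, 8, and 9 are not satisfied.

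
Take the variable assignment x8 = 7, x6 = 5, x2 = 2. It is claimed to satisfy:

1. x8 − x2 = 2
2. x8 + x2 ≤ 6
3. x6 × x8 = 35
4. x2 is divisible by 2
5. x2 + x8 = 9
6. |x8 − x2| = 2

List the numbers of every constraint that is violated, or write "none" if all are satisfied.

Constraints 1, 2, 6 do not hold.

1. x8 − x2 = 7 − 2 = 5, not 2 — fails.
2. x8 + x2 = 7 + 2 = 9; 9 > 6, bound 6 not met — fails.
3. x6 × x8 = 5 × 7 = 35 — holds.
4. 2 / 2 = 1, so 2 divides 2 — holds.
5. x2 + x8 = 2 + 7 = 9 — holds.
6. |7 − 2| = 5, not 2 — fails.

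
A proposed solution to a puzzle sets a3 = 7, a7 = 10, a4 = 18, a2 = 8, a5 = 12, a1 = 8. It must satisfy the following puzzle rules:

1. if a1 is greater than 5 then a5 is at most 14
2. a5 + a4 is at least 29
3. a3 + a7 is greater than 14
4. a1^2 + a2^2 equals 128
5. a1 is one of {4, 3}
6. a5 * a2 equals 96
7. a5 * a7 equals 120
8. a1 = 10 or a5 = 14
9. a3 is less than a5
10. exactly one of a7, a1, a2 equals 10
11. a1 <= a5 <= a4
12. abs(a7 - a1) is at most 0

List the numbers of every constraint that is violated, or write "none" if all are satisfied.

1. a1 = 8 > 5, so we need a5 ≤ 14; a5 = 12 ≤ 14  ✔
2. a5 + a4 = 12 + 18 = 30; 30 ≥ 29  ✔
3. a3 + a7 = 7 + 10 = 17; 17 > 14  ✔
4. a1^2 + a2^2 = 8^2 + 8^2 = 64 + 64 = 128  ✔
5. a1 = 8 is not in {4, 3}  ✘
6. a5 * a2 = 12 * 8 = 96  ✔
7. a5 * a7 = 12 * 10 = 120  ✔
8. a1 = 8 ≠ 10 and a5 = 12 ≠ 14; both disjuncts false  ✘
9. a3 = 7, a5 = 12; 7 < 12  ✔
10. a7=10, a1=8, a2=8; 1 of them equals 10  ✔
11. values 8 <= 12 <= 18  ✔
12. abs(10 - 8) = 2; 2 > 0, exceeds bound 0  ✘

Violated: 5, 8, and 12.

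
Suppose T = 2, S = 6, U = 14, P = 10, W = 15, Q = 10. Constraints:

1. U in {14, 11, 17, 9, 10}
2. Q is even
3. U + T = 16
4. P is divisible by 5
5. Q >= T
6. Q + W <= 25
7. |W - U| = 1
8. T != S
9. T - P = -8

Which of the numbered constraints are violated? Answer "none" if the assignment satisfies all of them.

The assignment satisfies every constraint.

1. U = 14 is in {14, 11, 17, 9, 10}  true
2. Q = 10 is even  true
3. U + T = 14 + 2 = 16  true
4. 10 / 5 = 2, so 5 divides 10  true
5. Q = 10, T = 2; 10 ≥ 2  true
6. Q + W = 10 + 15 = 25; 25 ≤ 25  true
7. |15 - 14| = 1  true
8. T = 2, S = 6; distinct  true
9. T - P = 2 - 10 = -8  true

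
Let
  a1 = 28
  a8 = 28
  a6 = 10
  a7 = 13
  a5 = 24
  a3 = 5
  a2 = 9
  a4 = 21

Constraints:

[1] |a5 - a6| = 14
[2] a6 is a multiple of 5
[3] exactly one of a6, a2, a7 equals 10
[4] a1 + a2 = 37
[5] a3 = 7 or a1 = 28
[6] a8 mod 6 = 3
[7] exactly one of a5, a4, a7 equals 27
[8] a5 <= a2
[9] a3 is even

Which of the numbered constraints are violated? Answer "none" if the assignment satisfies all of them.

[1] |24 - 10| = 14  ✓
[2] 10 / 5 = 2, so 5 divides 10  ✓
[3] a6=10, a2=9, a7=13; 1 of them equals 10  ✓
[4] a1 + a2 = 28 + 9 = 37  ✓
[5] a3 = 5 ≠ 7, but a1 = 28 = 28 (second disjunct)  ✓
[6] 28 mod 6 = 4, not 3  ✗
[7] a5=24, a4=21, a7=13; 0 of them equal 27, not exactly one  ✗
[8] a5 = 24, a2 = 9; 24 > 9 (want ≤)  ✗
[9] a3 = 5 is odd  ✗

No — constraints 6, 7, 8, and 9 are not satisfied.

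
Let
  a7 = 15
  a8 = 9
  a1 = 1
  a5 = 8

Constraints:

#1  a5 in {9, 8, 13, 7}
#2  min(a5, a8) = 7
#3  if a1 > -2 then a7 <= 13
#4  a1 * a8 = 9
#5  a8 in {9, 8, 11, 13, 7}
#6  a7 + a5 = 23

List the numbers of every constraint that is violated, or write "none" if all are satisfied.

Constraints 2 and 3 do not hold.

#1 a5 = 8 is in {9, 8, 13, 7} — holds.
#2 min(8, 9) = 8, not 7 — fails.
#3 a1 = 1 > -2, so we need a7 ≤ 13; but a7 = 15 > 13 — fails.
#4 a1 * a8 = 1 * 9 = 9 — holds.
#5 a8 = 9 is in {9, 8, 11, 13, 7} — holds.
#6 a7 + a5 = 15 + 8 = 23 — holds.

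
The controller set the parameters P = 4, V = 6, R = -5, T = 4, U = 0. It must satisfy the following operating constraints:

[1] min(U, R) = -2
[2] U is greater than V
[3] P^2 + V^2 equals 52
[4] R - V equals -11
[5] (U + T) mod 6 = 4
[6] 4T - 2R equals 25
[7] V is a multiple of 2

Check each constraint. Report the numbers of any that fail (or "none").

[1] min(0, -5) = -5, not -2 — fails.
[2] U = 0, V = 6; 0 ≤ 6 (want >) — fails.
[3] P^2 + V^2 = 4^2 + 6^2 = 16 + 36 = 52 — holds.
[4] R - V = -5 - 6 = -11 — holds.
[5] U + T = 4; 4 mod 6 = 4 — holds.
[6] 4T - 2R = 4(4) - 2(-5) = 26, not 25 — fails.
[7] 6 / 2 = 3, so 2 divides 6 — holds.

Violated: 1, 2, and 6.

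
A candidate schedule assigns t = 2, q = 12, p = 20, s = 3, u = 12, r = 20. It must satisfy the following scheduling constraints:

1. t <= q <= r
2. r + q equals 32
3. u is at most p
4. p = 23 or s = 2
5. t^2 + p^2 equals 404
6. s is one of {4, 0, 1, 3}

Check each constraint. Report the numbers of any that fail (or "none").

1. values 2 <= 12 <= 20 — holds.
2. r + q = 20 + 12 = 32 — holds.
3. u = 12, p = 20; 12 ≤ 20 — holds.
4. p = 20 ≠ 23 and s = 3 ≠ 2; both disjuncts false — does not hold.
5. t^2 + p^2 = 2^2 + 20^2 = 4 + 400 = 404 — holds.
6. s = 3 is in {4, 0, 1, 3} — holds.

No — constraint 4 is not satisfied.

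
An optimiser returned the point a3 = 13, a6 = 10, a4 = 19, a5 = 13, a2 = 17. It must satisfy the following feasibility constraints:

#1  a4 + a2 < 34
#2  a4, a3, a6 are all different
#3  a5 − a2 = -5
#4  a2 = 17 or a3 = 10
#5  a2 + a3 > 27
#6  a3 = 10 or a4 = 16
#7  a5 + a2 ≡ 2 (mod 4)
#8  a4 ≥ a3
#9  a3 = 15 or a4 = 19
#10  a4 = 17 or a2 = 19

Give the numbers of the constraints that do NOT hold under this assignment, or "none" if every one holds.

#1 a4 + a2 = 19 + 17 = 36; 36 ≥ 34, bound 34 not met — fails.
#2 values 19, 13, 10 are pairwise distinct — holds.
#3 a5 − a2 = 13 − 17 = -4, not -5 — fails.
#4 a2 = 17 = 17 (first disjunct) — holds.
#5 a2 + a3 = 17 + 13 = 30; 30 > 27 — holds.
#6 a3 = 13 ≠ 10 and a4 = 19 ≠ 16; both disjuncts false — fails.
#7 a5 + a2 = 30; 30 mod 4 = 2 — holds.
#8 a4 = 19, a3 = 13; 19 ≥ 13 — holds.
#9 a3 = 13 ≠ 15, but a4 = 19 = 19 (second disjunct) — holds.
#10 a4 = 19 ≠ 17 and a2 = 17 ≠ 19; both disjuncts false — fails.

Violated: 1, 3, 6, and 10.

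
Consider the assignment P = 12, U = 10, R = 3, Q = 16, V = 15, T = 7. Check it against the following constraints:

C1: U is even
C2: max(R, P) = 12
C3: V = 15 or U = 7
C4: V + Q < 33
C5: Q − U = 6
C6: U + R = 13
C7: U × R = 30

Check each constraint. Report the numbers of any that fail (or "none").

C1: U = 10 is even — holds.
C2: max(3, 12) = 12 — holds.
C3: V = 15 = 15 (first disjunct) — holds.
C4: V + Q = 15 + 16 = 31; 31 < 33 — holds.
C5: Q − U = 16 − 10 = 6 — holds.
C6: U + R = 10 + 3 = 13 — holds.
C7: U × R = 10 × 3 = 30 — holds.

The assignment satisfies every constraint.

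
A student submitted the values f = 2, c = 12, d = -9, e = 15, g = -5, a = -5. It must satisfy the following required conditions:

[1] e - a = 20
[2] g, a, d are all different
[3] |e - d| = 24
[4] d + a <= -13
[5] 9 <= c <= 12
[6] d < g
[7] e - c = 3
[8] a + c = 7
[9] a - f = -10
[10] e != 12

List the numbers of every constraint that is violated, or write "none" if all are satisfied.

[1] e - a = 15 - (-5) = 20 — satisfied.
[2] g = a = -5, not all different — violated.
[3] |15 - (-9)| = 24 — satisfied.
[4] d + a = -9 + (-5) = -14; -14 ≤ -13 — satisfied.
[5] c = 12 lies in [9, 12] — satisfied.
[6] d = -9, g = -5; -9 < -5 — satisfied.
[7] e - c = 15 - 12 = 3 — satisfied.
[8] a + c = -5 + 12 = 7 — satisfied.
[9] a - f = -5 - 2 = -7, not -10 — violated.
[10] e = 15, and 15 ≠ 12 — satisfied.

No — constraints 2 and 9 are not satisfied.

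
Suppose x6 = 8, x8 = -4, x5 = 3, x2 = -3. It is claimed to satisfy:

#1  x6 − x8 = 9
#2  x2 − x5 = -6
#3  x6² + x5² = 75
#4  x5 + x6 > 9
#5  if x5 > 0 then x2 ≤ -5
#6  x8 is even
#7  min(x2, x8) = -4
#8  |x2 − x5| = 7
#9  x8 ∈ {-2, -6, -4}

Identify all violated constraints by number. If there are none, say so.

No — constraints 1, 3, 5, and 8 are not satisfied.

#1 x6 − x8 = 8 − (-4) = 12, not 9 — violated.
#2 x2 − x5 = -3 − 3 = -6 — satisfied.
#3 x6² + x5² = 8² + 3² = 64 + 9 = 73, not 75 — violated.
#4 x5 + x6 = 3 + 8 = 11; 11 > 9 — satisfied.
#5 x5 = 3 > 0, so we need x2 ≤ -5; but x2 = -3 > -5 — violated.
#6 x8 = -4 is even — satisfied.
#7 min(-3, -4) = -4 — satisfied.
#8 |-3 − 3| = 6, not 7 — violated.
#9 x8 = -4 is in {-2, -6, -4} — satisfied.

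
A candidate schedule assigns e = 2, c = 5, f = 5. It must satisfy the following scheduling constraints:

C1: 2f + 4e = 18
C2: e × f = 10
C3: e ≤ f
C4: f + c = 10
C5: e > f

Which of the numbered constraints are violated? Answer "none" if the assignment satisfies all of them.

The assignment fails constraint 5.

C1: 2f + 4e = 2(5) + 4(2) = 18 — OK.
C2: e × f = 2 × 5 = 10 — OK.
C3: e = 2, f = 5; 2 ≤ 5 — OK.
C4: f + c = 5 + 5 = 10 — OK.
C5: e = 2, f = 5; 2 ≤ 5 (want >) — violated.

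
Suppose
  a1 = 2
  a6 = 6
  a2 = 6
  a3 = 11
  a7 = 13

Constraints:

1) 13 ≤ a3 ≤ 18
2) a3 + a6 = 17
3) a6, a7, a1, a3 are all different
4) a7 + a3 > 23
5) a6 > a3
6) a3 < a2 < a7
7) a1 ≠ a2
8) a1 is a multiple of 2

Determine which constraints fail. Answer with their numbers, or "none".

Violated: 1, 5, and 6.

1) a3 = 11 is outside [13, 18]  FAIL
2) a3 + a6 = 11 + 6 = 17  OK
3) values 6, 13, 2, 11 are pairwise distinct  OK
4) a7 + a3 = 13 + 11 = 24; 24 > 23  OK
5) a6 = 6, a3 = 11; 6 ≤ 11 (want >)  FAIL
6) values 11, 6, 13; a3 = 11 is not < a2 = 6  FAIL
7) a1 = 2, a2 = 6; distinct  OK
8) 2 / 2 = 1, so 2 divides 2  OK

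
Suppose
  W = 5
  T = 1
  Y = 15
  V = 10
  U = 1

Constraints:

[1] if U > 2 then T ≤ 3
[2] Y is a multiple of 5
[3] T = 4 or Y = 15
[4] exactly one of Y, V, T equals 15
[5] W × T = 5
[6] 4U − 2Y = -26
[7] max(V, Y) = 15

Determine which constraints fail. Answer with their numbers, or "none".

[1] U = 1, not > 2; antecedent false, conditional vacuously true — holds.
[2] 15 / 5 = 3, so 5 divides 15 — holds.
[3] T = 1 ≠ 4, but Y = 15 = 15 (second disjunct) — holds.
[4] Y=15, V=10, T=1; 1 of them equals 15 — holds.
[5] W × T = 5 × 1 = 5 — holds.
[6] 4U − 2Y = 4(1) − 2(15) = -26 — holds.
[7] max(10, 15) = 15 — holds.

All constraints are satisfied.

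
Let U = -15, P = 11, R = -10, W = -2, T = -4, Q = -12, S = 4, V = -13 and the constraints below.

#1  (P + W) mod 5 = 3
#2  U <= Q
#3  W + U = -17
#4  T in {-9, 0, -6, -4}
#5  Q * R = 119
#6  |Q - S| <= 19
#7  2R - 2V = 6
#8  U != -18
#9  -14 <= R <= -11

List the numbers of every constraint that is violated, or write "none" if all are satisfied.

The assignment fails constraints 1, 5, and 9.

#1 P + W = 9; 9 mod 5 = 4, not 3  ✗
#2 U = -15, Q = -12; -15 ≤ -12  ✓
#3 W + U = -2 + (-15) = -17  ✓
#4 T = -4 is in {-9, 0, -6, -4}  ✓
#5 Q * R = -12 * (-10) = 120, not 119  ✗
#6 |-12 - 4| = 16; 16 ≤ 19  ✓
#7 2R - 2V = 2(-10) - 2(-13) = 6  ✓
#8 U = -15, and -15 ≠ -18  ✓
#9 R = -10 is outside [-14, -11]  ✗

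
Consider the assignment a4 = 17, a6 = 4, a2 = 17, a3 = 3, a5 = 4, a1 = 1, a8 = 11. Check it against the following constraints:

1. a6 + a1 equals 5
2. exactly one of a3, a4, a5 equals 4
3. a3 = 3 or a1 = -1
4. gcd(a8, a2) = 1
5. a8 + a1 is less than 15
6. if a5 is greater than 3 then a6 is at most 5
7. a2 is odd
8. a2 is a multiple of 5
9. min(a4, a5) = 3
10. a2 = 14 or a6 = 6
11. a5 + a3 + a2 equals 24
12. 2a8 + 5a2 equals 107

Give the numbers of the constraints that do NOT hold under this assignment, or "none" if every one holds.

Constraints 8, 9, and 10 do not hold.

1. a6 + a1 = 4 + 1 = 5 — satisfied.
2. a3=3, a4=17, a5=4; 1 of them equals 4 — satisfied.
3. a3 = 3 = 3 (first disjunct) — satisfied.
4. gcd(11, 17) = 1 — satisfied.
5. a8 + a1 = 11 + 1 = 12; 12 < 15 — satisfied.
6. a5 = 4 > 3, so we need a6 ≤ 5; a6 = 4 ≤ 5 — satisfied.
7. a2 = 17 is odd — satisfied.
8. 17 = 5*3 + 2, so 5 does not divide 17 — violated.
9. min(17, 4) = 4, not 3 — violated.
10. a2 = 17 ≠ 14 and a6 = 4 ≠ 6; both disjuncts false — violated.
11. a5 + a3 + a2 = 4 + 3 + 17 = 24 — satisfied.
12. 2a8 + 5a2 = 2(11) + 5(17) = 107 — satisfied.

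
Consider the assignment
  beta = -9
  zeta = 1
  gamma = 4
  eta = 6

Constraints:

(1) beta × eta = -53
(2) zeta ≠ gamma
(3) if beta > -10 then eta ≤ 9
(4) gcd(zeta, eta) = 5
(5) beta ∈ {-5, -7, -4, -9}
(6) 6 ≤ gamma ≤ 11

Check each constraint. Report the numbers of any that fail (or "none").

Constraints 1, 4, 6 do not hold.

(1) beta × eta = -9 × 6 = -54, not -53  no
(2) zeta = 1, gamma = 4; distinct  yes
(3) beta = -9 > -10, so we need eta ≤ 9; eta = 6 ≤ 9  yes
(4) gcd(1, 6) = 1, not 5  no
(5) beta = -9 is in {-5, -7, -4, -9}  yes
(6) gamma = 4 is outside [6, 11]  no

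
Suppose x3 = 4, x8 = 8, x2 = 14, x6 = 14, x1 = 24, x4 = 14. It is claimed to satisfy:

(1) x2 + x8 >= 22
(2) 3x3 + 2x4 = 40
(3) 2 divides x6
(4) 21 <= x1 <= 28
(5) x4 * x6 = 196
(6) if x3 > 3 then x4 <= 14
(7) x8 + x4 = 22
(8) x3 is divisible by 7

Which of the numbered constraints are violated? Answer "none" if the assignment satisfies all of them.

Constraint 8 is violated.

(1) x2 + x8 = 14 + 8 = 22; 22 ≥ 22  holds
(2) 3x3 + 2x4 = 3(4) + 2(14) = 40  holds
(3) 14 / 2 = 7, so 2 divides 14  holds
(4) x1 = 24 lies in [21, 28]  holds
(5) x4 * x6 = 14 * 14 = 196  holds
(6) x3 = 4 > 3, so we need x4 ≤ 14; x4 = 14 ≤ 14  holds
(7) x8 + x4 = 8 + 14 = 22  holds
(8) 4 = 7*0 + 4, so 7 does not divide 4  fails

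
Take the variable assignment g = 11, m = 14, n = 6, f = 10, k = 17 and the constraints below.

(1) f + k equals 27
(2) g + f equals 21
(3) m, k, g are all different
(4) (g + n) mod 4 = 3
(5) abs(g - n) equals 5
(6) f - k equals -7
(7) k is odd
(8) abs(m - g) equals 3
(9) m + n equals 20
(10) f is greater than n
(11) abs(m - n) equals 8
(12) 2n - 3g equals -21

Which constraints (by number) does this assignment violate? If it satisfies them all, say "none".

Violated: 4.

(1) f + k = 10 + 17 = 27  true
(2) g + f = 11 + 10 = 21  true
(3) values 14, 17, 11 are pairwise distinct  true
(4) g + n = 17; 17 mod 4 = 1, not 3  false
(5) abs(11 - 6) = 5  true
(6) f - k = 10 - 17 = -7  true
(7) k = 17 is odd  true
(8) abs(14 - 11) = 3  true
(9) m + n = 14 + 6 = 20  true
(10) f = 10, n = 6; 10 > 6  true
(11) abs(14 - 6) = 8  true
(12) 2n - 3g = 2(6) - 3(11) = -21  true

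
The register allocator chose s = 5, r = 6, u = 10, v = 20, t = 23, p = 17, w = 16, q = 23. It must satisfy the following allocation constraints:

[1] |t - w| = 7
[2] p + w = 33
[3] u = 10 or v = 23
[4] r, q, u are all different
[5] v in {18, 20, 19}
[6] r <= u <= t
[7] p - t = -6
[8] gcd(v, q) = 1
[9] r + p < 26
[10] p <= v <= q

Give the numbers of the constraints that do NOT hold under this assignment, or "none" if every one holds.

No violations.

[1] |23 - 16| = 7 — holds.
[2] p + w = 17 + 16 = 33 — holds.
[3] u = 10 = 10 (first disjunct) — holds.
[4] values 6, 23, 10 are pairwise distinct — holds.
[5] v = 20 is in {18, 20, 19} — holds.
[6] values 6 <= 10 <= 23 — holds.
[7] p - t = 17 - 23 = -6 — holds.
[8] gcd(20, 23) = 1 — holds.
[9] r + p = 6 + 17 = 23; 23 < 26 — holds.
[10] values 17 <= 20 <= 23 — holds.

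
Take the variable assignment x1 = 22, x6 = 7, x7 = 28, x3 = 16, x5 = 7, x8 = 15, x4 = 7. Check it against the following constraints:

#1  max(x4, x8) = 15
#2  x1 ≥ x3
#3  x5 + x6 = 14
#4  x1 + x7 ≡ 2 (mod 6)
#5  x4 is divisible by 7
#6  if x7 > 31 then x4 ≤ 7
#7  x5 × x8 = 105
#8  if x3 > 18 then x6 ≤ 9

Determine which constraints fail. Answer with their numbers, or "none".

None — every constraint holds.

#1 max(7, 15) = 15 — holds.
#2 x1 = 22, x3 = 16; 22 ≥ 16 — holds.
#3 x5 + x6 = 7 + 7 = 14 — holds.
#4 x1 + x7 = 50; 50 mod 6 = 2 — holds.
#5 7 / 7 = 1, so 7 divides 7 — holds.
#6 x7 = 28, not > 31; antecedent false, conditional vacuously true — holds.
#7 x5 × x8 = 7 × 15 = 105 — holds.
#8 x3 = 16, not > 18; antecedent false, conditional vacuously true — holds.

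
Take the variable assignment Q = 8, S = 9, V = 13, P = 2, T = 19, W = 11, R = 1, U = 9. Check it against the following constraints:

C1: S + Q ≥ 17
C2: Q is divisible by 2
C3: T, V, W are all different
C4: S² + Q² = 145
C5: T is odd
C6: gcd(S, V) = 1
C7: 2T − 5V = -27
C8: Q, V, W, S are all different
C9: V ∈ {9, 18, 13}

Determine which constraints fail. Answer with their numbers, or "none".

No violations.

C1: S + Q = 9 + 8 = 17; 17 ≥ 17  ✔
C2: 8 / 2 = 4, so 2 divides 8  ✔
C3: values 19, 13, 11 are pairwise distinct  ✔
C4: S² + Q² = 9² + 8² = 81 + 64 = 145  ✔
C5: T = 19 is odd  ✔
C6: gcd(9, 13) = 1  ✔
C7: 2T − 5V = 2(19) − 5(13) = -27  ✔
C8: values 8, 13, 11, 9 are pairwise distinct  ✔
C9: V = 13 is in {9, 18, 13}  ✔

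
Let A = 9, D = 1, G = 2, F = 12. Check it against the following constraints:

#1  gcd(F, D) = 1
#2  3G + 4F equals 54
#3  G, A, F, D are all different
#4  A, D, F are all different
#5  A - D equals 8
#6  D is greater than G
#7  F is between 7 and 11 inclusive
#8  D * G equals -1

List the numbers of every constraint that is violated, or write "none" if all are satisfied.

No — constraints 6, 7, 8 are not satisfied.

#1 gcd(12, 1) = 1  true
#2 3G + 4F = 3(2) + 4(12) = 54  true
#3 values 2, 9, 12, 1 are pairwise distinct  true
#4 values 9, 1, 12 are pairwise distinct  true
#5 A - D = 9 - 1 = 8  true
#6 D = 1, G = 2; 1 ≤ 2 (want >)  false
#7 F = 12 is outside [7, 11]  false
#8 D * G = 1 * 2 = 2, not -1  false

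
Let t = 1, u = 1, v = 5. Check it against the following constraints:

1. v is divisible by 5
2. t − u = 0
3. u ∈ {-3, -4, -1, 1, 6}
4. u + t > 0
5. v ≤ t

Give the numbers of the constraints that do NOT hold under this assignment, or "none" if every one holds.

No — constraint 5 is not satisfied.

1. 5 / 5 = 1, so 5 divides 5  ✔
2. t − u = 1 − 1 = 0  ✔
3. u = 1 is in {-3, -4, -1, 1, 6}  ✔
4. u + t = 1 + 1 = 2; 2 > 0  ✔
5. v = 5, t = 1; 5 > 1 (want ≤)  ✘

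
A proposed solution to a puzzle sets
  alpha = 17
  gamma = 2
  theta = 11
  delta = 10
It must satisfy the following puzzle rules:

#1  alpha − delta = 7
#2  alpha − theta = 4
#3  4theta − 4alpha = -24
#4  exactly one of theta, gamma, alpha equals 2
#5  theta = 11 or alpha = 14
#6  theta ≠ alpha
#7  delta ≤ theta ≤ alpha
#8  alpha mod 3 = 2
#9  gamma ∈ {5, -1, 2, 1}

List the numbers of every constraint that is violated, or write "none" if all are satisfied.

Constraint 2 does not hold.

#1 alpha − delta = 17 − 10 = 7 — holds.
#2 alpha − theta = 17 − 11 = 6, not 4 — does not hold.
#3 4theta − 4alpha = 4(11) − 4(17) = -24 — holds.
#4 theta=11, gamma=2, alpha=17; 1 of them equals 2 — holds.
#5 theta = 11 = 11 (first disjunct) — holds.
#6 theta = 11, alpha = 17; distinct — holds.
#7 values 10 ≤ 11 ≤ 17 — holds.
#8 17 mod 3 = 2 — holds.
#9 gamma = 2 is in {5, -1, 2, 1} — holds.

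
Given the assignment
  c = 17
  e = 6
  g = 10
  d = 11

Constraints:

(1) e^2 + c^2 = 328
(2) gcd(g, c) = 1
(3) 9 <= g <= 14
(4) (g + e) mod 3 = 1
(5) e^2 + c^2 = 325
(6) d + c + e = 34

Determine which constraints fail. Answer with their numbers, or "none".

(1) e^2 + c^2 = 6^2 + 17^2 = 36 + 289 = 325, not 328 — violated.
(2) gcd(10, 17) = 1 — satisfied.
(3) g = 10 lies in [9, 14] — satisfied.
(4) g + e = 16; 16 mod 3 = 1 — satisfied.
(5) e^2 + c^2 = 6^2 + 17^2 = 36 + 289 = 325 — satisfied.
(6) d + c + e = 11 + 17 + 6 = 34 — satisfied.

The assignment fails constraint 1.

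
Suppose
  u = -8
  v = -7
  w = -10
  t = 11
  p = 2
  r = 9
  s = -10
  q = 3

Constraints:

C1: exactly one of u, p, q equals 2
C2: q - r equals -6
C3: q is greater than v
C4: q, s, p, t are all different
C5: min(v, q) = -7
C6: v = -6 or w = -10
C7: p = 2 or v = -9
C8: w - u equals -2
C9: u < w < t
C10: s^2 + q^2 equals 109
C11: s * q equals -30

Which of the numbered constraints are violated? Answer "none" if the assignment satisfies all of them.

C1: u=-8, p=2, q=3; 1 of them equals 2  OK
C2: q - r = 3 - 9 = -6  OK
C3: q = 3, v = -7; 3 > -7  OK
C4: values 3, -10, 2, 11 are pairwise distinct  OK
C5: min(-7, 3) = -7  OK
C6: v = -7 ≠ -6, but w = -10 = -10 (second disjunct)  OK
C7: p = 2 = 2 (first disjunct)  OK
C8: w - u = -10 - (-8) = -2  OK
C9: values -8, -10, 11; u = -8 is not < w = -10  FAIL
C10: s^2 + q^2 = (-10)^2 + 3^2 = 100 + 9 = 109  OK
C11: s * q = -10 * 3 = -30  OK

Constraint 9 is violated.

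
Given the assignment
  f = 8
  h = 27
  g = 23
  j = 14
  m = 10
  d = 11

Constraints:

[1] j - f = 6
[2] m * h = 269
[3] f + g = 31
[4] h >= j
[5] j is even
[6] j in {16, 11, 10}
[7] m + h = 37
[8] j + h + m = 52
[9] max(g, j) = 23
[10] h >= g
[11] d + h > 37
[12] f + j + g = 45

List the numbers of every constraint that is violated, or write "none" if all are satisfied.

[1] j - f = 14 - 8 = 6 — OK.
[2] m * h = 10 * 27 = 270, not 269 — violated.
[3] f + g = 8 + 23 = 31 — OK.
[4] h = 27, j = 14; 27 ≥ 14 — OK.
[5] j = 14 is even — OK.
[6] j = 14 is not in {16, 11, 10} — violated.
[7] m + h = 10 + 27 = 37 — OK.
[8] j + h + m = 14 + 27 + 10 = 51, not 52 — violated.
[9] max(23, 14) = 23 — OK.
[10] h = 27, g = 23; 27 ≥ 23 — OK.
[11] d + h = 11 + 27 = 38; 38 > 37 — OK.
[12] f + j + g = 8 + 14 + 23 = 45 — OK.

Constraints 2, 6, and 8 do not hold.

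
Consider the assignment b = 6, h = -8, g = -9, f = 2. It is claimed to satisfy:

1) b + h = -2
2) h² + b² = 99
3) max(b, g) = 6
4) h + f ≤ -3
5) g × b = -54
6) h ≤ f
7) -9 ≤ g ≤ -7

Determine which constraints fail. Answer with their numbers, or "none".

Constraint 2 does not hold.

1) b + h = 6 + (-8) = -2  ✔
2) h² + b² = (-8)² + 6² = 64 + 36 = 100, not 99  ✘
3) max(6, -9) = 6  ✔
4) h + f = -8 + 2 = -6; -6 ≤ -3  ✔
5) g × b = -9 × 6 = -54  ✔
6) h = -8, f = 2; -8 ≤ 2  ✔
7) g = -9 lies in [-9, -7]  ✔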